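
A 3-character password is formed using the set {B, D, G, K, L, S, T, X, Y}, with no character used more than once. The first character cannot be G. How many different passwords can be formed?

The first character has 9−1 = 8 choices (anything except G).
The remaining 2 characters are filled from the other 8 symbols without repetition: 8 × 7 = 56.
Total: 8 × 56 = 448.

448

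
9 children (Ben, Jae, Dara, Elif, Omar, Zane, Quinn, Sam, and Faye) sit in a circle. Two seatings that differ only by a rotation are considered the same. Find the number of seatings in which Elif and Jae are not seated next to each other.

All circular seatings of 9 people number (8)! = 40320.
Seatings with Elif beside Jae: treat them as a block with 2 internal orders, giving 2 × (7)! = 10080.
Subtracting, 40320 − 10080 = 30240.

30240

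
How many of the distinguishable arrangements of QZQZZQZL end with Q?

105

Fix Q in the last position and arrange the remaining 7 letters.
Those 7 letters have Q appearing twice and Z appearing 4 times, giving (7)!/(4!·2!) = 105.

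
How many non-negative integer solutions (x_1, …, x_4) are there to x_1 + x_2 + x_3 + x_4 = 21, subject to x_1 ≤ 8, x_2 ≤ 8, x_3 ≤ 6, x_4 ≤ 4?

Ignoring the caps, the number of non-negative solutions to x_1+…+x_4 = 21 is C(24,3) = 2024.
Subtract solutions that violate a single cap (substitute x_i' = x_i − (cap_i+1)): x_1 ≥ 9 gives C(15,3) = 455; x_2 ≥ 9 gives C(15,3) = 455; x_3 ≥ 7 gives C(17,3) = 680; x_4 ≥ 5 gives C(19,3) = 969. Together 2559.
Add back pairs where two caps are both exceeded: 20 + 56 + 120 + 56 + 120 + 220 = 592.
Subtract triples: 0 + 0 + 1 + 1 = 2.
By inclusion–exclusion the count is 2024 − 2559 + 592 − 2 = 55.

55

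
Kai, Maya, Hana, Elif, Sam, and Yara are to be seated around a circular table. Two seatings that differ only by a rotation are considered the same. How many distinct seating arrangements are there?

120

Around a circle, 6 distinct people have 6!/6 = (5)! = 120 rotationally distinct seatings.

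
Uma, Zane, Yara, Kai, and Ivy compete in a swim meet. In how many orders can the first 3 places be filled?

60

This is an ordered selection of 3 from 5: P(5,3).
That gives 5 × 4 × 3 = 60.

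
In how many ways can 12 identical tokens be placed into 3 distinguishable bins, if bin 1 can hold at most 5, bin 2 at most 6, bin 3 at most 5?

15

Without the upper bounds there are C(14,2) = 91 ways to split 12 among 3 bins.
Subtract solutions that violate a single cap (substitute x_i' = x_i − (cap_i+1)): x_1 ≥ 6 gives C(8,2) = 28; x_2 ≥ 7 gives C(7,2) = 21; x_3 ≥ 6 gives C(8,2) = 28. Together 77.
Add back pairs where two caps are both exceeded: 0 + 1 + 0 = 1.
By inclusion–exclusion the count is 91 − 77 + 1 = 15.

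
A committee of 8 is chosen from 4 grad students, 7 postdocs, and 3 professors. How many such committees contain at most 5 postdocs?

2849

Split by how many postdocs are chosen (0 through 5).
Sum: C(7,0)·C(7,8) + C(7,1)·C(7,7) + C(7,2)·C(7,6) + C(7,3)·C(7,5) + C(7,4)·C(7,4) + C(7,5)·C(7,3) = 0 + 7 + 147 + 735 + 1225 + 735 = 2849.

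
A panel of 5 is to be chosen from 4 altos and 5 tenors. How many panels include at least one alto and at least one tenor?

125

Total 5-person selections from all 9: C(9,5) = 126.
Selections missing a whole group: no altos → C(5,5) = 1; no tenors → C(4,5) = 0.
Both groups omitted at once is impossible, so 126 − 1 = 125.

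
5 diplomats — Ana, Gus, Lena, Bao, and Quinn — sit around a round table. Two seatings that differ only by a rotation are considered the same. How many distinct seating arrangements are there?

24

Seat Ana anywhere (absorbing the rotational symmetry), then permute the other 4: (4)! = 24.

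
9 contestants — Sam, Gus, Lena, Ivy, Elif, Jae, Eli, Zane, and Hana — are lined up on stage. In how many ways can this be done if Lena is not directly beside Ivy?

Of the 9! = 362880 arrangements, those with Lena and Ivy adjacent number 2 × 8! = 80640 (treat the pair as a block with 2 internal orders).
Complementary counting: 362880 − 80640 = 282240.

282240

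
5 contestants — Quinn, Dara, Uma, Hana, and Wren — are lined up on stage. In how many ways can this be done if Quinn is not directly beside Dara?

Of the 5! = 120 arrangements, those with Quinn and Dara adjacent number 2 × 4! = 48 (treat the pair as a block with 2 internal orders).
Complementary counting: 120 − 48 = 72.

72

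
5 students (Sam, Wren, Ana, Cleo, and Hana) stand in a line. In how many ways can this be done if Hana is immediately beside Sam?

Glue Hana and Sam into one block (2 internal orders), leaving 4 units to arrange in a row.
That gives 2 × 4! = 2 × 24 = 48.

48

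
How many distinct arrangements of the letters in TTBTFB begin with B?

With the first slot taken by B, it remains to arrange the other 5 letters (TTTFB).
Those 5 letters have T appearing 3 times, giving (5)!/(3!) = 20.

20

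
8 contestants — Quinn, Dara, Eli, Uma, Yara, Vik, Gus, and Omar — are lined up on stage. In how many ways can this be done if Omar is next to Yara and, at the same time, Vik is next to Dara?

2880

Treat {Omar,Yara} as one block (2 orders) and {Vik,Dara} as another (2 orders).
That leaves 6 units to arrange: 2 × 2 × 6! = 4 × 720 = 2880.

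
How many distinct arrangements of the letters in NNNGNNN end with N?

6

With the last slot taken by N, it remains to arrange the other 6 letters (NNGNNN).
Those 6 letters have N appearing 5 times, giving (6)!/(5!) = 6.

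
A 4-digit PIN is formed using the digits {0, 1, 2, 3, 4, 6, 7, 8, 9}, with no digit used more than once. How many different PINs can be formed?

3024

Choose and order 4 of the 9 symbols: the first digit has 9 options, the next 8, then 7, 6.
That product is 9 × 8 × 7 × 6 = 3024.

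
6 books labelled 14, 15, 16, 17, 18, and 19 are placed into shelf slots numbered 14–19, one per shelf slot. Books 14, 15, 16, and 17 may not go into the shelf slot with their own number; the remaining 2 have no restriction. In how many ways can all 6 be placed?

Let Aᵢ (for 14 ≤ i ≤ 17) be the placements that put book i in its forbidden shelf slot. Any j of these fix j positions, leaving (6−j)! ways to fill the rest, and there are C(4,j) ways to pick which j.
By inclusion–exclusion, the number of valid placements is Σ_{j=0}^{4} (−1)^j C(4,j)·(6−j)!.
Computing: 720 − 480 + 144 − 24 + 2 = 362.

362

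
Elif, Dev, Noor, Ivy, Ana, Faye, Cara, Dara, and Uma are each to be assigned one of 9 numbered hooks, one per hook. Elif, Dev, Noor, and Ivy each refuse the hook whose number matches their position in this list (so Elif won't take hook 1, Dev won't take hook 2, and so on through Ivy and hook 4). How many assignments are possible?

229080

Let Aᵢ (for 1 ≤ i ≤ 4) be the placements that put person i in their forbidden hook. Any j of these fix j positions, leaving (9−j)! ways to fill the rest, and there are C(4,j) ways to pick which j.
By inclusion–exclusion, the number of valid placements is Σ_{j=0}^{4} (−1)^j C(4,j)·(9−j)!.
Computing: 362880 − 161280 + 30240 − 2880 + 120 = 229080.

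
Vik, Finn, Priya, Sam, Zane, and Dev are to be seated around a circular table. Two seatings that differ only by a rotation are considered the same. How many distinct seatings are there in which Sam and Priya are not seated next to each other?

Without the restriction there are (5)! = 120 seatings.
Those with Sam next to Priya: fuse the pair into one unit and seat 5 units around a circle — 2·(4)! = 48.
Subtracting, 120 − 48 = 72.

72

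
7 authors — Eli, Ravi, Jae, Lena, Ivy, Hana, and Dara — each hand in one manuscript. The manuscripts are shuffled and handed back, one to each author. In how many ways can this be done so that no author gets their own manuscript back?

1854

This is the derangement count D_7: permutations of 7 items with no fixed point.
By inclusion–exclusion this is Σ_{j=0}^{7} (−1)^j C(7,j)·(7−j)!.
Computing: 5040 − 5040 + 2520 − 840 + 210 − 42 + 7 − 1 = 1854.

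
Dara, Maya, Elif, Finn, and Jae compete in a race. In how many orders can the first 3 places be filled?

60

This is an ordered selection of 3 from 5: P(5,3).
That gives 5 × 4 × 3 = 60.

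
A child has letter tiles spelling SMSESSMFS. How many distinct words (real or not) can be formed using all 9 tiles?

1512

SMSESSMFS has 9 letters with M appearing twice and S appearing 5 times.
The number of distinct arrangements is 9!/(5!·2!) = 362880/240 = 1512.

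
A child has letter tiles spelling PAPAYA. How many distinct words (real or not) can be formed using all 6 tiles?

60

PAPAYA has 6 letters with A appearing 3 times and P appearing twice.
The number of distinct arrangements is 6!/(3!·2!) = 720/12 = 60.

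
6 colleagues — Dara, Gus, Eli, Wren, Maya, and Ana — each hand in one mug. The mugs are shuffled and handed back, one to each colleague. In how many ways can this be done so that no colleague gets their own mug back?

This is the derangement count D_6: permutations of 6 items with no fixed point.
By inclusion–exclusion this is Σ_{j=0}^{6} (−1)^j C(6,j)·(6−j)!.
Computing: 720 − 720 + 360 − 120 + 30 − 6 + 1 = 265.

265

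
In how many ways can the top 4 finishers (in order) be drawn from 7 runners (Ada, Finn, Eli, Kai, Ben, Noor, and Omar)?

840

This is an ordered selection of 4 from 7: P(7,4).
That gives 7 × 6 × 5 × 4 = 840.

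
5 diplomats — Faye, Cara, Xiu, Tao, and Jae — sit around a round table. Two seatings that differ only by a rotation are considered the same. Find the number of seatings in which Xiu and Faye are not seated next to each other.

12

All circular seatings of 5 people number (4)! = 24.
Those with Xiu next to Faye: fuse the pair into one unit and seat 4 units around a circle — 2·(3)! = 12.
Subtracting, 24 − 12 = 12.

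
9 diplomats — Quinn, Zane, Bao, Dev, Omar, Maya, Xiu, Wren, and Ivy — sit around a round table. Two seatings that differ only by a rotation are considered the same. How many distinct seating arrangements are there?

40320

Fix one person's seat to break rotational symmetry; the remaining 8 people can be arranged in (8)! = 40320 ways.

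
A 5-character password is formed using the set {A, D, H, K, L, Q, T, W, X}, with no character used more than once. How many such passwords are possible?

15120

With no repetition, fill the 5 characters in order: 9 choices, then 8, down to 5.
9 × 8 × 7 × 6 × 5 = 15120.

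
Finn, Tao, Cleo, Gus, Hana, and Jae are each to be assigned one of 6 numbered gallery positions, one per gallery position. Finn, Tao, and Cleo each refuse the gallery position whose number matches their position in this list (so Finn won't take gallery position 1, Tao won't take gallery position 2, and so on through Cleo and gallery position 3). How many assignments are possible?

Let Aᵢ (for i ∈ {1, 2, 3}) be the placements that put person i in their forbidden gallery position. Any j of these fix j positions, leaving (6−j)! ways to fill the rest, and there are C(3,j) ways to pick which j.
By inclusion–exclusion, the number of valid placements is Σ_{j=0}^{3} (−1)^j C(3,j)·(6−j)!.
Computing: 720 − 360 + 72 − 6 = 426.

426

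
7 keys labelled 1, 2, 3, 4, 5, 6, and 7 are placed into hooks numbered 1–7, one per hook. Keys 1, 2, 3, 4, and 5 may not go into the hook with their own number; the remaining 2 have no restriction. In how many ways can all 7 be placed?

2428

Let Aᵢ (for 1 ≤ i ≤ 5) be the placements that put key i in its forbidden hook. Any j of these fix j positions, leaving (7−j)! ways to fill the rest, and there are C(5,j) ways to pick which j.
By inclusion–exclusion, the number of valid placements is Σ_{j=0}^{5} (−1)^j C(5,j)·(7−j)!.
Computing: 5040 − 3600 + 1200 − 240 + 30 − 2 = 2428.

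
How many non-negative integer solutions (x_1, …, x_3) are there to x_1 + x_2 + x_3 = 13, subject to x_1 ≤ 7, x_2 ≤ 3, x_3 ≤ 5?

Ignoring the caps, the number of non-negative solutions to x_1+…+x_3 = 13 is C(15,2) = 105.
Subtract solutions that violate a single cap (substitute x_i' = x_i − (cap_i+1)): x_1 ≥ 8 gives C(7,2) = 21; x_2 ≥ 4 gives C(11,2) = 55; x_3 ≥ 6 gives C(9,2) = 36. Together 112.
Add back pairs where two caps are both exceeded: 3 + 0 + 10 = 13.
By inclusion–exclusion the count is 105 − 112 + 13 = 6.

6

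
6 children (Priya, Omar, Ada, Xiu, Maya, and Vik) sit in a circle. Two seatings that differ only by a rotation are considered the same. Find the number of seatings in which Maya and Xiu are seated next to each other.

48

Treat {Maya, Xiu} as one unit (2 internal orders) and seat the resulting 5 units around the table: (4)! circular arrangements.
So 2 × (4)! = 2 × 24 = 48.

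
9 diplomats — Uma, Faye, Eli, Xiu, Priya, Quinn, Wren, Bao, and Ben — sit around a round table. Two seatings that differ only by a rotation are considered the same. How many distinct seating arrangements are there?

40320

Fix one person's seat to break rotational symmetry; the remaining 8 people can be arranged in (8)! = 40320 ways.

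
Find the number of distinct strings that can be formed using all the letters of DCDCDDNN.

420

The 8 letters of DCDCDDNN have repeats: C appearing twice, D appearing 4 times, and N appearing twice.
Dividing 8! = 40320 by 4!·2!·2! = 96 for the repeated letters gives 420.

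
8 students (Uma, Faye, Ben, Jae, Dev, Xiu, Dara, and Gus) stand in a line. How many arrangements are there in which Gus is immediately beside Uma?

10080

Glue Gus and Uma into one block (2 internal orders), leaving 7 units to arrange in a row.
So the count is 2·(7)! = 10080.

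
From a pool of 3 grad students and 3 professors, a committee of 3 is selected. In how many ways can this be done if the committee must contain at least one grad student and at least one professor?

18

Unrestricted: C(6,3) = 20 ways to pick any 3 of the 6.
Selections missing a whole group: no grad students → C(3,3) = 1; no professors → C(3,3) = 1.
Both groups omitted at once is impossible, so 20 − 2 = 18.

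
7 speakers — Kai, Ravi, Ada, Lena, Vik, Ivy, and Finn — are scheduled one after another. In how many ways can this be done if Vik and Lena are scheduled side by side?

Glue Vik and Lena into one block (2 internal orders), leaving 6 units to arrange in a row.
That gives 2 × 6! = 2 × 720 = 1440.

1440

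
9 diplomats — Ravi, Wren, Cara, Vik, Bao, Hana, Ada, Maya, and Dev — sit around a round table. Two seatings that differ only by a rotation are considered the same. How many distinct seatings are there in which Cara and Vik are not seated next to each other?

30240

All circular seatings of 9 people number (8)! = 40320.
Those with Cara next to Vik: fuse the pair into one unit and seat 8 units around a circle — 2·(7)! = 10080.
Subtracting, 40320 − 10080 = 30240.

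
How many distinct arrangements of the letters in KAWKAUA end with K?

120

With the last slot taken by K, it remains to arrange the other 6 letters (AWKAUA).
Those 6 letters have A appearing 3 times, giving (6)!/(3!) = 120.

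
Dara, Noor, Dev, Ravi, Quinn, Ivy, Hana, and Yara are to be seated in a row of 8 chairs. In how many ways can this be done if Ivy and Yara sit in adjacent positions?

Place the 6 others and the Ivy-Yara pair as 7 objects in a line; the pair has 2 internal arrangements.
So the count is 2·(7)! = 10080.

10080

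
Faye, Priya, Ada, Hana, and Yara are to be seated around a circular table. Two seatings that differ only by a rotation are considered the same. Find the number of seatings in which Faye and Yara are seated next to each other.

Treat {Faye, Yara} as one unit (2 internal orders) and seat the resulting 4 units around the table: (3)! circular arrangements.
So 2 × (3)! = 2 × 6 = 12.

12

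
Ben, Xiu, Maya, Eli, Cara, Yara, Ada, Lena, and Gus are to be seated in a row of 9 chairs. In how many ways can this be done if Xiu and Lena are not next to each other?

282240

There are 9! = 362880 arrangements in all. If Xiu and Lena are adjacent, merging them into one block gives 2·(8)! = 80640 arrangements.
So 362880 − 80640 = 282240 arrangements keep them apart.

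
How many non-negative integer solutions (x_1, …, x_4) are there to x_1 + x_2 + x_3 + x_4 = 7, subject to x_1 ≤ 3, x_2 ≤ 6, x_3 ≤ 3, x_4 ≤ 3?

59

Ignoring the caps, the number of non-negative solutions to x_1+…+x_4 = 7 is C(10,3) = 120.
Subtract solutions that violate a single cap (substitute x_i' = x_i − (cap_i+1)): x_1 ≥ 4 gives C(6,3) = 20; x_2 ≥ 7 gives C(3,3) = 1; x_3 ≥ 4 gives C(6,3) = 20; x_4 ≥ 4 gives C(6,3) = 20. Together 61.
No two caps can be exceeded simultaneously, so the pair terms are all 0.
By inclusion–exclusion the count is 120 − 61 + 0 = 59.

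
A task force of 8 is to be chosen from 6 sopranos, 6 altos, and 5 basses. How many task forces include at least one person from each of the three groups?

Unrestricted: C(17,8) = 24310 ways to pick any 8 of the 17.
Selections missing a whole group: no sopranos → C(11,8) = 165; no altos → C(11,8) = 165; no basses → C(12,8) = 495.
Add back selections omitting two groups (i.e. drawn from a single group): C(6,8) + C(6,8) + C(5,8) = 0.
By inclusion–exclusion: 24310 − 825 + 0 = 23485.

23485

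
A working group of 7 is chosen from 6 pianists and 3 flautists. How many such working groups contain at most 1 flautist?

Split by how many flautists are chosen (0 through 1).
Sum: C(3,0)·C(6,7) + C(3,1)·C(6,6) = 0 + 3 = 3.

3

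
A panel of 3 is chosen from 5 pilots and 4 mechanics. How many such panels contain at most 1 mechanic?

50

Split by how many mechanics are chosen (0 through 1).
Sum: C(4,0)·C(5,3) + C(4,1)·C(5,2) = 10 + 40 = 50.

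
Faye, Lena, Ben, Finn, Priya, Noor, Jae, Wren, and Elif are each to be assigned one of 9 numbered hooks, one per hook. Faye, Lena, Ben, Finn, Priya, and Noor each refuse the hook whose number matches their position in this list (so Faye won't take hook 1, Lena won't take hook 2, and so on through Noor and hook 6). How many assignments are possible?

183822

Let Aᵢ (for 1 ≤ i ≤ 6) be the placements that put person i in their forbidden hook. Any j of these fix j positions, leaving (9−j)! ways to fill the rest, and there are C(6,j) ways to pick which j.
By inclusion–exclusion, the number of valid placements is Σ_{j=0}^{6} (−1)^j C(6,j)·(9−j)!.
Computing: 362880 − 241920 + 75600 − 14400 + 1800 − 144 + 6 = 183822.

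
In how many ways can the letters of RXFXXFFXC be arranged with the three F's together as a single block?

210

Treat the 3 copies of F as a single block. The multiset to arrange is then {FFF, C, R, X, X, X, X}, 7 items in all.
That gives (7)!/(4!) = 210 arrangements.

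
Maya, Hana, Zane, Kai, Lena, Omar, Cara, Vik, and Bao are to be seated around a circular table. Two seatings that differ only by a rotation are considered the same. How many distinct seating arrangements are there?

Around a circle, 9 distinct people have 9!/9 = (8)! = 40320 rotationally distinct seatings.

40320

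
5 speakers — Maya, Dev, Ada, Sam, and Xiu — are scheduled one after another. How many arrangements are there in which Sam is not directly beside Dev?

72

There are 5! = 120 arrangements in all. If Sam and Dev are adjacent, merging them into one block gives 2·(4)! = 48 arrangements.
Complementary counting: 120 − 48 = 72.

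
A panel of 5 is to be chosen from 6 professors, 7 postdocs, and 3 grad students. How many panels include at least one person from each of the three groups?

2730

With no constraint there are C(16,5) = 4368 possible selections.
Subtract selections that omit an entire group: no professors → C(10,5) = 252; no postdocs → C(9,5) = 126; no grad students → C(13,5) = 1287.
Add back selections omitting two groups (i.e. drawn from a single group): C(6,5) + C(7,5) + C(3,5) = 27.
By inclusion–exclusion: 4368 − 1665 + 27 = 2730.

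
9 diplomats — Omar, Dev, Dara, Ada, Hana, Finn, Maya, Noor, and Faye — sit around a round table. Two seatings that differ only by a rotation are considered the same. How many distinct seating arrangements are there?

Seat Omar anywhere (absorbing the rotational symmetry), then permute the other 8: (8)! = 40320.

40320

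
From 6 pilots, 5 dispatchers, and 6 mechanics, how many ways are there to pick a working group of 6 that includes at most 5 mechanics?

Split by how many mechanics are chosen (0 through 5).
Sum: C(6,0)·C(11,6) + C(6,1)·C(11,5) + C(6,2)·C(11,4) + C(6,3)·C(11,3) + C(6,4)·C(11,2) + C(6,5)·C(11,1) = 462 + 2772 + 4950 + 3300 + 825 + 66 = 12375.

12375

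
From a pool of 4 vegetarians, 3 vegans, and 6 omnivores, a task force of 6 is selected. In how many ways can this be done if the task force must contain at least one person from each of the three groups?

With no constraint there are C(13,6) = 1716 possible selections.
Selections missing a whole group: no vegetarians → C(9,6) = 84; no vegans → C(10,6) = 210; no omnivores → C(7,6) = 7.
Add back selections omitting two groups (i.e. drawn from a single group): C(4,6) + C(3,6) + C(6,6) = 1.
By inclusion–exclusion: 1716 − 301 + 1 = 1416.

1416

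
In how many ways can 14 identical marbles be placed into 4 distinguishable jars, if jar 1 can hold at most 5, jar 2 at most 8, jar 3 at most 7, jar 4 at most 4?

181

Without the upper bounds there are C(17,3) = 680 ways to split 14 among 4 jars.
Subtract solutions that violate a single cap (substitute x_i' = x_i − (cap_i+1)): x_1 ≥ 6 gives C(11,3) = 165; x_2 ≥ 9 gives C(8,3) = 56; x_3 ≥ 8 gives C(9,3) = 84; x_4 ≥ 5 gives C(12,3) = 220. Together 525.
Add back pairs where two caps are both exceeded: 0 + 1 + 20 + 0 + 1 + 4 = 26.
By inclusion–exclusion the count is 680 − 525 + 26 = 181.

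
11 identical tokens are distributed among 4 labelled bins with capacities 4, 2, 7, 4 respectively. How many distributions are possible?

56

Without the upper bounds there are C(14,3) = 364 ways to split 11 among 4 bins.
Subtract solutions that violate a single cap (substitute x_i' = x_i − (cap_i+1)): x_1 ≥ 5 gives C(9,3) = 84; x_2 ≥ 3 gives C(11,3) = 165; x_3 ≥ 8 gives C(6,3) = 20; x_4 ≥ 5 gives C(9,3) = 84. Together 353.
Add back pairs where two caps are both exceeded: 20 + 0 + 4 + 1 + 20 + 0 = 45.
By inclusion–exclusion the count is 364 − 353 + 45 = 56.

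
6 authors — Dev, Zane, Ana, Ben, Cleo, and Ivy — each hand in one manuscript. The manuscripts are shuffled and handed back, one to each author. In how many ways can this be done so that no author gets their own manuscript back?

265

Count assignments avoiding every fixed point. For any j of the 6 authors fixed to their own manuscript, the other 6−j can be arranged in (6−j)! ways.
By inclusion–exclusion this is Σ_{j=0}^{6} (−1)^j C(6,j)·(6−j)!.
Computing: 720 − 720 + 360 − 120 + 30 − 6 + 1 = 265.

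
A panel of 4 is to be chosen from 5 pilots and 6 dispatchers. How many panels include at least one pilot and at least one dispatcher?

310

Total 4-person selections from all 11: C(11,4) = 330.
Selections missing a whole group: no pilots → C(6,4) = 15; no dispatchers → C(5,4) = 5.
Both groups omitted at once is impossible, so 330 − 20 = 310.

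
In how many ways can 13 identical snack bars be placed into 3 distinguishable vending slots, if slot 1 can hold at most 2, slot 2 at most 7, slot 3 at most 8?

12

Without the upper bounds there are C(15,2) = 105 ways to split 13 among 3 vending slots.
Subtract solutions that violate a single cap (substitute x_i' = x_i − (cap_i+1)): x_1 ≥ 3 gives C(12,2) = 66; x_2 ≥ 8 gives C(7,2) = 21; x_3 ≥ 9 gives C(6,2) = 15. Together 102.
Add back pairs where two caps are both exceeded: 6 + 3 + 0 = 9.
By inclusion–exclusion the count is 105 − 102 + 9 = 12.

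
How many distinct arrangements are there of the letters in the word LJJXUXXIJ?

LJJXUXXIJ has 9 letters with J appearing 3 times and X appearing 3 times.
The number of distinct arrangements is 9!/(3!·3!) = 362880/36 = 10080.

10080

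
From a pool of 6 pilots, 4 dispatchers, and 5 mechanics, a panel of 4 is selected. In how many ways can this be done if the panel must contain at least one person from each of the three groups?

Unrestricted: C(15,4) = 1365 ways to pick any 4 of the 15.
Subtract selections that omit an entire group: no pilots → C(9,4) = 126; no dispatchers → C(11,4) = 330; no mechanics → C(10,4) = 210.
Add back selections omitting two groups (i.e. drawn from a single group): C(6,4) + C(4,4) + C(5,4) = 21.
By inclusion–exclusion: 1365 − 666 + 21 = 720.

720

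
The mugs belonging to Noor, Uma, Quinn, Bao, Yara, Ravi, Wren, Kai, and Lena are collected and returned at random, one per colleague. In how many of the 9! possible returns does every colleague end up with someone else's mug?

Let Aᵢ be the assignments in which colleague i gets their own mug. We want the size of the complement of A₁∪…∪A_9.
By inclusion–exclusion this is Σ_{j=0}^{9} (−1)^j C(9,j)·(9−j)!.
Computing: 362880 − 362880 + 181440 − 60480 + 15120 − 3024 + 504 − 72 + 9 − 1 = 133496.

133496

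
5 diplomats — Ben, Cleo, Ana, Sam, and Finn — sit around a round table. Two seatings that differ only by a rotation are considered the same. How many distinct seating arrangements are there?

Fix one person's seat to break rotational symmetry; the remaining 4 people can be arranged in (4)! = 24 ways.

24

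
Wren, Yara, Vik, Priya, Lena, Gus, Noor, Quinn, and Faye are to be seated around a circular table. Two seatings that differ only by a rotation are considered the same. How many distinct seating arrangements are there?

40320

Seat Wren anywhere (absorbing the rotational symmetry), then permute the other 8: (8)! = 40320.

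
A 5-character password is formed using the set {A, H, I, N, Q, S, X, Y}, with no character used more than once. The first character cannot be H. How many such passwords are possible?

The first character has 8−1 = 7 choices (anything except H).
The remaining 4 characters are filled from the other 7 symbols without repetition: 7 × 6 × 5 × 4 = 840.
Total: 7 × 840 = 5880.

5880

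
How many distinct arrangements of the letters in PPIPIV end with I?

20

With the last slot taken by I, it remains to arrange the other 5 letters (PPPIV).
Those 5 letters have P appearing 3 times, giving (5)!/(3!) = 20.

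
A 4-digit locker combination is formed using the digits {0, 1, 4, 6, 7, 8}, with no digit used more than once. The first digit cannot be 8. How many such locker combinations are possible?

The first digit has 6−1 = 5 choices (anything except 8).
The remaining 3 digits are filled from the other 5 symbols without repetition: 5 × 4 × 3 = 60.
Total: 5 × 60 = 300.

300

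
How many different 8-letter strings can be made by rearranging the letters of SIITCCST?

SIITCCST has 8 letters with C appearing twice, I appearing twice, S appearing twice, and T appearing twice.
So there are 8! / (2!·2!·2!·2!) = 2520 distinguishable arrangements.

2520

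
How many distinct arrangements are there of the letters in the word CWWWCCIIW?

1260

CWWWCCIIW has 9 letters with C appearing 3 times, I appearing twice, and W appearing 4 times.
Dividing 9! = 362880 by 4!·3!·2! = 288 for the repeated letters gives 1260.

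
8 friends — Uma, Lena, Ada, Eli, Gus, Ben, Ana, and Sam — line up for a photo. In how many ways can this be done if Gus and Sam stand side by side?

10080

Glue Gus and Sam into one block (2 internal orders), leaving 7 units to arrange in a row.
That gives 2 × 7! = 2 × 5040 = 10080.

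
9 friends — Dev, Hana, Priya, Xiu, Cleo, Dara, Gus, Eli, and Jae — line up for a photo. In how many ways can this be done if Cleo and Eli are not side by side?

282240

Of the 9! = 362880 arrangements, those with Cleo and Eli adjacent number 2 × 8! = 80640 (treat the pair as a block with 2 internal orders).
So 362880 − 80640 = 282240 arrangements keep them apart.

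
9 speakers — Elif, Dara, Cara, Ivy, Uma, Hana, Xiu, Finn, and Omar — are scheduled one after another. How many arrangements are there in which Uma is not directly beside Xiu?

Of the 9! = 362880 arrangements, those with Uma and Xiu adjacent number 2 × 8! = 80640 (treat the pair as a block with 2 internal orders).
So 362880 − 80640 = 282240 arrangements keep them apart.

282240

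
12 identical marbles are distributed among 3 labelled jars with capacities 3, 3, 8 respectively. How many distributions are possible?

Without the upper bounds there are C(14,2) = 91 ways to split 12 among 3 jars.
Subtract solutions that violate a single cap (substitute x_i' = x_i − (cap_i+1)): x_1 ≥ 4 gives C(10,2) = 45; x_2 ≥ 4 gives C(10,2) = 45; x_3 ≥ 9 gives C(5,2) = 10. Together 100.
Add back pairs where two caps are both exceeded: 15 + 0 + 0 = 15.
By inclusion–exclusion the count is 91 − 100 + 15 = 6.

6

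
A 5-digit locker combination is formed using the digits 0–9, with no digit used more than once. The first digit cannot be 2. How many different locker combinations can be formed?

27216

The first digit has 10−1 = 9 choices (anything except 2).
The remaining 4 digits are filled from the other 9 symbols without repetition: 9 × 8 × 7 × 6 = 3024.
Total: 9 × 3024 = 27216.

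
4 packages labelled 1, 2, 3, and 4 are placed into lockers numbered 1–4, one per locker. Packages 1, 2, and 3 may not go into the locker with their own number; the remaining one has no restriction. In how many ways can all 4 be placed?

11

Let Aᵢ (for i ∈ {1, 2, 3}) be the placements that put package i in its forbidden locker. Any j of these fix j positions, leaving (4−j)! ways to fill the rest, and there are C(3,j) ways to pick which j.
By inclusion–exclusion, the number of valid placements is Σ_{j=0}^{3} (−1)^j C(3,j)·(4−j)!.
Computing: 24 − 18 + 6 − 1 = 11.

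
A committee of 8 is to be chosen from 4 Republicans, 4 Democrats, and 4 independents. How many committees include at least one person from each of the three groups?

Unrestricted: C(12,8) = 495 ways to pick any 8 of the 12.
Selections missing a whole group: no Republicans → C(8,8) = 1; no Democrats → C(8,8) = 1; no independents → C(8,8) = 1.
Add back selections omitting two groups (i.e. drawn from a single group): C(4,8) + C(4,8) + C(4,8) = 0.
By inclusion–exclusion: 495 − 3 + 0 = 492.

492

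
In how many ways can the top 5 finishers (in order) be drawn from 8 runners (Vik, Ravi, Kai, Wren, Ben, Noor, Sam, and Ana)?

6720

There are 8 choices for 1st place, 7 for 2nd, and so on down to 4 for position 5.
That gives 8 × 7 × 6 × 5 × 4 = 6720.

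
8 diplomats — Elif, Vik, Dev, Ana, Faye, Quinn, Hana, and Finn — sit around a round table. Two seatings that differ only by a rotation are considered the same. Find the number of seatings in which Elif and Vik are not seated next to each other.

All circular seatings of 8 people number (7)! = 5040.
Seatings with Elif beside Vik: treat them as a block with 2 internal orders, giving 2 × (6)! = 1440.
Subtracting, 5040 − 1440 = 3600.

3600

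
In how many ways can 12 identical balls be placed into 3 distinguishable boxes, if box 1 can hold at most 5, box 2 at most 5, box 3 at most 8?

26

Ignoring the caps, the number of non-negative solutions to x_1+…+x_3 = 12 is C(14,2) = 91.
Subtract solutions that violate a single cap (substitute x_i' = x_i − (cap_i+1)): x_1 ≥ 6 gives C(8,2) = 28; x_2 ≥ 6 gives C(8,2) = 28; x_3 ≥ 9 gives C(5,2) = 10. Together 66.
Add back pairs where two caps are both exceeded: 1 + 0 + 0 = 1.
By inclusion–exclusion the count is 91 − 66 + 1 = 26.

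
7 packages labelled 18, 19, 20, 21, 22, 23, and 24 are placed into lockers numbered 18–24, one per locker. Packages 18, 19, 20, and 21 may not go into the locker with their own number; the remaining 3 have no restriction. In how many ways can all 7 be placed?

2790

Let Aᵢ (for 18 ≤ i ≤ 21) be the placements that put package i in its forbidden locker. Any j of these fix j positions, leaving (7−j)! ways to fill the rest, and there are C(4,j) ways to pick which j.
By inclusion–exclusion, the number of valid placements is Σ_{j=0}^{4} (−1)^j C(4,j)·(7−j)!.
Computing: 5040 − 2880 + 720 − 96 + 6 = 2790.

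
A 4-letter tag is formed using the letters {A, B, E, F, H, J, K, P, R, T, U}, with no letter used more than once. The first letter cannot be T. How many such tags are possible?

7200

The first letter has 11−1 = 10 choices (anything except T).
The remaining 3 letters are filled from the other 10 symbols without repetition: 10 × 9 × 8 = 720.
Total: 10 × 720 = 7200.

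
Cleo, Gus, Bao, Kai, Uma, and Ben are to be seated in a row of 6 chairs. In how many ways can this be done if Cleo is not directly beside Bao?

480

Of the 6! = 720 arrangements, those with Cleo and Bao adjacent number 2 × 5! = 240 (treat the pair as a block with 2 internal orders).
Complementary counting: 720 − 240 = 480.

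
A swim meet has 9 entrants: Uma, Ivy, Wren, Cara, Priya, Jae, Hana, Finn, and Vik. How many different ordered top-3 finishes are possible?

504

There are 9 choices for 1st place, 8 for 2nd, and 7 for 3rd.
That gives 9 × 8 × 7 = 504.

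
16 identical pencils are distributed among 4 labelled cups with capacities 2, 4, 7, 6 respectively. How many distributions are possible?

19

Without the upper bounds there are C(19,3) = 969 ways to split 16 among 4 cups.
Subtract solutions that violate a single cap (substitute x_i' = x_i − (cap_i+1)): x_1 ≥ 3 gives C(16,3) = 560; x_2 ≥ 5 gives C(14,3) = 364; x_3 ≥ 8 gives C(11,3) = 165; x_4 ≥ 7 gives C(12,3) = 220. Together 1309.
Add back pairs where two caps are both exceeded: 165 + 56 + 84 + 20 + 35 + 4 = 364.
Subtract triples: 1 + 4 + 0 + 0 = 5.
By inclusion–exclusion the count is 969 − 1309 + 364 − 5 = 19.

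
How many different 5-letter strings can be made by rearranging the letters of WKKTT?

30

WKKTT has 5 letters with K appearing twice and T appearing twice.
Dividing 5! = 120 by 2!·2! = 4 for the repeated letters gives 30.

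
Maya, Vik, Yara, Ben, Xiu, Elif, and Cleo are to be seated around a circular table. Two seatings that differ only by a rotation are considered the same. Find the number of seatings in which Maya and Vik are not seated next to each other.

All circular seatings of 7 people number (6)! = 720.
Those with Maya next to Vik: fuse the pair into one unit and seat 6 units around a circle — 2·(5)! = 240.
Subtracting, 720 − 240 = 480.

480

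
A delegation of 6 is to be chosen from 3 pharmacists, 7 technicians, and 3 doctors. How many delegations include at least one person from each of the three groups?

Total 6-person selections from all 13: C(13,6) = 1716.
Selections missing a whole group: no pharmacists → C(10,6) = 210; no technicians → C(6,6) = 1; no doctors → C(10,6) = 210.
Add back selections omitting two groups (i.e. drawn from a single group): C(3,6) + C(7,6) + C(3,6) = 7.
By inclusion–exclusion: 1716 − 421 + 7 = 1302.

1302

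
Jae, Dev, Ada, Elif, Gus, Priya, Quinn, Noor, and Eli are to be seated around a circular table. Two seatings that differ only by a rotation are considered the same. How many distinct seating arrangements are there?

40320

Fix one person's seat to break rotational symmetry; the remaining 8 people can be arranged in (8)! = 40320 ways.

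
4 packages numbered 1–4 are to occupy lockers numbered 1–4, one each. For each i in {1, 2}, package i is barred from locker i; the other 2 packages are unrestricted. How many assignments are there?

Let Aᵢ (for i ∈ {1, 2}) be the placements that put package i in its forbidden locker. Any j of these fix j positions, leaving (4−j)! ways to fill the rest, and there are C(2,j) ways to pick which j.
By inclusion–exclusion, the number of valid placements is Σ_{j=0}^{2} (−1)^j C(2,j)·(4−j)!.
Computing: 24 − 12 + 2 = 14.

14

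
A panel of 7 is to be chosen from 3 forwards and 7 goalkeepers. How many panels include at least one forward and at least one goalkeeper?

Total 7-person selections from all 10: C(10,7) = 120.
Subtract selections that omit an entire group: no forwards → C(7,7) = 1; no goalkeepers → C(3,7) = 0.
Both groups omitted at once is impossible, so 120 − 1 = 119.

119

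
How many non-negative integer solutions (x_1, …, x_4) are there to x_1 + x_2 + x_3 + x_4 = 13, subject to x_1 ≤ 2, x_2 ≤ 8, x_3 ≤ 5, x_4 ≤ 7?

112

Without the upper bounds there are C(16,3) = 560 ways to split 13 among 4 variables.
Subtract solutions that violate a single cap (substitute x_i' = x_i − (cap_i+1)): x_1 ≥ 3 gives C(13,3) = 286; x_2 ≥ 9 gives C(7,3) = 35; x_3 ≥ 6 gives C(10,3) = 120; x_4 ≥ 8 gives C(8,3) = 56. Together 497.
Add back pairs where two caps are both exceeded: 4 + 35 + 10 + 0 + 0 + 0 = 49.
By inclusion–exclusion the count is 560 − 497 + 49 = 112.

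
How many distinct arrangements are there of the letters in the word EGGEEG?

20

EGGEEG has 6 letters with E appearing 3 times and G appearing 3 times.
Dividing 6! = 720 by 3!·3! = 36 for the repeated letters gives 20.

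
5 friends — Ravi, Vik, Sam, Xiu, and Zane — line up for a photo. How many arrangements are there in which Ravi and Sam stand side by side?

48

Glue Ravi and Sam into one block (2 internal orders), leaving 4 units to arrange in a row.
That gives 2 × 4! = 2 × 24 = 48.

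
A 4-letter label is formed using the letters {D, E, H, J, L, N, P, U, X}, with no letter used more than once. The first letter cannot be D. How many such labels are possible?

2688

The first letter has 9−1 = 8 choices (anything except D).
The remaining 3 letters are filled from the other 8 symbols without repetition: 8 × 7 × 6 = 336.
Total: 8 × 336 = 2688.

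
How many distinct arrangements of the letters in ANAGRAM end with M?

120

With the last slot taken by M, it remains to arrange the other 6 letters (ANAGRA).
Those 6 letters have A appearing 3 times, giving (6)!/(3!) = 120.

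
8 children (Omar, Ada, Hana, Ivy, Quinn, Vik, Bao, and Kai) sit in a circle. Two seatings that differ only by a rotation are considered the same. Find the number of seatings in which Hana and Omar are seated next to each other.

1440

Treat {Hana, Omar} as one unit (2 internal orders) and seat the resulting 7 units around the table: (6)! circular arrangements.
So 2 × (6)! = 2 × 720 = 1440.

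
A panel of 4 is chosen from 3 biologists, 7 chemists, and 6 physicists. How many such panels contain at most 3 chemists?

Split by how many chemists are chosen (0 through 3).
Sum: C(7,0)·C(9,4) + C(7,1)·C(9,3) + C(7,2)·C(9,2) + C(7,3)·C(9,1) = 126 + 588 + 756 + 315 = 1785.

1785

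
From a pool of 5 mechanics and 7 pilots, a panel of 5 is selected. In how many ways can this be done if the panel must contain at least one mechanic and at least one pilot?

Total 5-person selections from all 12: C(12,5) = 792.
Subtract selections that omit an entire group: no mechanics → C(7,5) = 21; no pilots → C(5,5) = 1.
Both groups omitted at once is impossible, so 792 − 22 = 770.

770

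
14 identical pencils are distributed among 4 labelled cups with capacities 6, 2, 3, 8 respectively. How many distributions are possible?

42

Ignoring the caps, the number of non-negative solutions to x_1+…+x_4 = 14 is C(17,3) = 680.
Subtract solutions that violate a single cap (substitute x_i' = x_i − (cap_i+1)): x_1 ≥ 7 gives C(10,3) = 120; x_2 ≥ 3 gives C(14,3) = 364; x_3 ≥ 4 gives C(13,3) = 286; x_4 ≥ 9 gives C(8,3) = 56. Together 826.
Add back pairs where two caps are both exceeded: 35 + 20 + 0 + 120 + 10 + 4 = 189.
Subtract triples: 1 + 0 + 0 + 0 = 1.
By inclusion–exclusion the count is 680 − 826 + 189 − 1 = 42.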